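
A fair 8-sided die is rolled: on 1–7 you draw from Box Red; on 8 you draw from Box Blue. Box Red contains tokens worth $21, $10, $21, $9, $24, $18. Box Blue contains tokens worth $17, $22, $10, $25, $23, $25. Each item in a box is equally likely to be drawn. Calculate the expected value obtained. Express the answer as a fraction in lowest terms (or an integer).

E[X | Box Red] = (21 + 10 + 21 + 9 + 24 + 18)/6 = 103/6
E[X | Box Blue] = (17 + 22 + 10 + 25 + 23 + 25)/6 = 61/3
E[X] = (7/8)·103/6 + (1/8)·61/3 = 281/16

281/16 dollars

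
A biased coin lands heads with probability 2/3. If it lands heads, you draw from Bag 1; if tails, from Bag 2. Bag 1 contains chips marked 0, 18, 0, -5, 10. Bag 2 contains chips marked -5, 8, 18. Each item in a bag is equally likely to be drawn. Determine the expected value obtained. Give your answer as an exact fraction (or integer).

E[X | Bag 1] = (0 + 18 + 0 − 5 + 10)/5 = 23/5
E[X | Bag 2] = (-5 + 8 + 18)/3 = 7
E[X] = (2/3)·23/5 + (1/3)·7 = 27/5

27/5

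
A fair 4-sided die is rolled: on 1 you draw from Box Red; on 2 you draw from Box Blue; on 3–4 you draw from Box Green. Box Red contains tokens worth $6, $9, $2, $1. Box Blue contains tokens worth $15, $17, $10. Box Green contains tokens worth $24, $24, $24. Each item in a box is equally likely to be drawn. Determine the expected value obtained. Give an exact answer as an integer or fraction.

E[X | Box Red] = (6 + 9 + 2 + 1)/4 = 9/2
E[X | Box Blue] = (15 + 17 + 10)/3 = 14
E[X | Box Green] = (24 + 24 + 24)/3 = 24
E[X] = (1/4)·9/2 + (1/4)·14 + (1/2)·24 = 133/8

133/8 dollars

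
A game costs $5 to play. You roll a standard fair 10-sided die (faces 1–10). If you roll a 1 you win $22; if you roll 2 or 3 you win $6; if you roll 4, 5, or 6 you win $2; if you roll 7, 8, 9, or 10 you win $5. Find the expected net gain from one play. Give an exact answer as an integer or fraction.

E[payout] = (3/10)·2 + (2/5)·5 + (1/5)·6 + (1/10)·22 = 6
Expected profit = 6 − 5 = 1

$1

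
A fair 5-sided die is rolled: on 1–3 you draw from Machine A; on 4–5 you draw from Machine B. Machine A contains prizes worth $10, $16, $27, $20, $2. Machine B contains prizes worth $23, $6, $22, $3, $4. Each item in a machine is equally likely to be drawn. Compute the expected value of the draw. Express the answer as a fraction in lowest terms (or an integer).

341/25 dollars

E[X | Machine A] = (10 + 16 + 27 + 20 + 2)/5 = 15
E[X | Machine B] = (23 + 6 + 22 + 3 + 4)/5 = 58/5
E[X] = (3/5)·15 + (2/5)·58/5 = 341/25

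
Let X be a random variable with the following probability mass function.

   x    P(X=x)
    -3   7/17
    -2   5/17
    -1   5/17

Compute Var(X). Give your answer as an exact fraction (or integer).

200/289

E[X] = (7/17)·(-3) + (5/17)·(-2) + (5/17)·(-1) = -36/17
E[X²] = (7/17)·9 + (5/17)·4 + (5/17)·1 = 88/17
Var(X) = 88/17 − (-36/17)² = 200/289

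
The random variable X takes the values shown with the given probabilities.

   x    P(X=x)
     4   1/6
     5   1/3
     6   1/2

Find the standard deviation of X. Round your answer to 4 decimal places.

0.7454

E[X] = 16/3, E[X²] = 29
Var(X) = E[X²] − (E[X])² = 29 − 256/9 = 5/9
SD(X) = √(5/9) ≈ 0.7454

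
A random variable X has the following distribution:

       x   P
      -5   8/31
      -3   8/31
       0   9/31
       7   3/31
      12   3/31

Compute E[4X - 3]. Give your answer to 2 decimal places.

-3.90

E[4x-3] = (8/31)·(-23) + (8/31)·(-15) + (9/31)·(-3) + (3/31)·25 + (3/31)·45
     = -121/31 ≈ -3.90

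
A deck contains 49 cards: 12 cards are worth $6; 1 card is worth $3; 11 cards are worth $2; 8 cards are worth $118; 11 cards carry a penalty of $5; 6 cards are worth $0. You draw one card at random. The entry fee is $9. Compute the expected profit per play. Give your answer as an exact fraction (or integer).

E[payout] = (12/49)·6 + (1/49)·3 + (11/49)·2 + (8/49)·118 + (11/49)·(-5) + (6/49)·0 = 986/49
Expected profit = 986/49 − 9 = 545/49

545/49 dollars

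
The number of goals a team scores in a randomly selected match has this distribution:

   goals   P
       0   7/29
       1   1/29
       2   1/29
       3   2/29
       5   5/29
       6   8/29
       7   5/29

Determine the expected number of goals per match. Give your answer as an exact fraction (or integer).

E[X] = (7/29)·0 + (1/29)·1 + (1/29)·2 + (2/29)·3 + (5/29)·5 + (8/29)·6 + (5/29)·7
     = 117/29

117/29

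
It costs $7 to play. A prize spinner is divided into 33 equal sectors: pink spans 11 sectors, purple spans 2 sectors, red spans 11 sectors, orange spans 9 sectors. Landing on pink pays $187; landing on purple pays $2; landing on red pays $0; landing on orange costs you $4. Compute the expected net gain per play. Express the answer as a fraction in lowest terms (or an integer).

598/11 dollars

E[payout] = (11/33)·187 + (2/33)·2 + (11/33)·0 + (9/33)·(-4) = 675/11
Expected profit = 675/11 − 7 = 598/11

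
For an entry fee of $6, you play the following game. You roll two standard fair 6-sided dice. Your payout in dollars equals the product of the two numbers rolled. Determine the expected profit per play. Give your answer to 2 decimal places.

Distribution of the product of the two numbers rolled: 1 w.p. 1/36, 2 w.p. 1/18, 3 w.p. 1/18, 4 w.p. 1/12, 5 w.p. 1/18, 6 w.p. 1/9, …
E[payout] = (1/36)·1 + (1/18)·2 + (1/18)·3 + (1/12)·4 + (1/18)·5 + (1/9)·6 + (1/18)·8 + (1/36)·9 + (1/18)·10 + (1/9)·12 + (1/18)·15 + (1/36)·16 + (1/18)·18 + (1/18)·20 + (1/18)·24 + (1/36)·25 + (1/18)·30 + (1/36)·36 = 49/4
Expected profit = 49/4 − 6 = 25/4 ≈ $6.25

$6.25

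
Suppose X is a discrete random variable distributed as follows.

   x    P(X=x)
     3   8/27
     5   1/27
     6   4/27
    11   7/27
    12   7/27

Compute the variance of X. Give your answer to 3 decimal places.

E[X] = (8/27)·3 + (1/27)·5 + (4/27)·6 + (7/27)·11 + (7/27)·12 = 214/27
E[X²] = (8/27)·9 + (1/27)·25 + (4/27)·36 + (7/27)·121 + (7/27)·144 = 2096/27
Var(X) = 2096/27 − (214/27)² = 10796/729 ≈ 14.809

14.809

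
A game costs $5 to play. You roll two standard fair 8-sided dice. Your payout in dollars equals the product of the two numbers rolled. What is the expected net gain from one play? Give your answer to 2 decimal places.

Distribution of the product of the two numbers rolled: 1 w.p. 1/64, 2 w.p. 1/32, 3 w.p. 1/32, 4 w.p. 3/64, 5 w.p. 1/32, 6 w.p. 1/16, …
E[payout] = (1/64)·1 + (1/32)·2 + (1/32)·3 + (3/64)·4 + (1/32)·5 + (1/16)·6 + (1/32)·7 + (1/16)·8 + (1/64)·9 + (1/32)·10 + (1/16)·12 + (1/32)·14 + (1/32)·15 + (3/64)·16 + (1/32)·18 + (1/32)·20 + (1/32)·21 + (1/16)·24 + (1/64)·25 + (1/32)·28 + (1/32)·30 + (1/32)·32 + (1/32)·35 + (1/64)·36 + (1/32)·40 + (1/32)·42 + (1/32)·48 + (1/64)·49 + (1/32)·56 + (1/64)·64 = 81/4
Expected profit = 81/4 − 5 = 61/4 ≈ $15.25

$15.25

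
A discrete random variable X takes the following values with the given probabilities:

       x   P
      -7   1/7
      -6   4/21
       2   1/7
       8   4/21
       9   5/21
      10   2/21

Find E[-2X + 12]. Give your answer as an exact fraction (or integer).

136/21

E[-2x+12] = (1/7)·26 + (4/21)·24 + (1/7)·8 + (4/21)·(-4) + (5/21)·(-6) + (2/21)·(-8)
     = 136/21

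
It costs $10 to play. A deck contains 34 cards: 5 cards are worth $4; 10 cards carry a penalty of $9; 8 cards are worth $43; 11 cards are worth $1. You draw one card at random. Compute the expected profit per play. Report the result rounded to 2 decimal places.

E[payout] = (5/34)·4 + (10/34)·(-9) + (8/34)·43 + (11/34)·1 = 285/34
Expected profit = 285/34 − 10 = -55/34 ≈ -$1.62

-$1.62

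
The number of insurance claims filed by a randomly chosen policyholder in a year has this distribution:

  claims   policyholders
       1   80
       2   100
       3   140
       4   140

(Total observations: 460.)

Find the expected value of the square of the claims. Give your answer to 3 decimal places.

8.652

Total = 460, so P(claims=1) = 80/460, etc.
E[X²] = (4/23)·1 + (5/23)·4 + (7/23)·9 + (7/23)·16
     = 199/23 ≈ 8.652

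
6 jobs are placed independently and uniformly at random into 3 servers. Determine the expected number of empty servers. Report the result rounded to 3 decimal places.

Let Xⱼ=1 if server j is empty. P(Xⱼ=1) = ((3-1)/3)^6 = 64/729.
By linearity, E[#empty] = 3·64/729 = 64/243.
≈ 0.263

0.263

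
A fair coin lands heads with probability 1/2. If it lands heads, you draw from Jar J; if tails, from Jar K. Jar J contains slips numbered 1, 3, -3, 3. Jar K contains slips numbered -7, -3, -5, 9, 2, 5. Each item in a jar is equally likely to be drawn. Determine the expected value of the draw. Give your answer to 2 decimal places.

0.58

E[X | Jar J] = (1 + 3 − 3 + 3)/4 = 1
E[X | Jar K] = (-7 − 3 − 5 + 9 + 2 + 5)/6 = 1/6
E[X] = (1/2)·1 + (1/2)·1/6 = 7/12 ≈ 0.58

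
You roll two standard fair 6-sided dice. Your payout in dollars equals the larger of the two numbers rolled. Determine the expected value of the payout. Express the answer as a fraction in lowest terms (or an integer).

Distribution of the larger of the two numbers rolled: 1 w.p. 1/36, 2 w.p. 1/12, 3 w.p. 5/36, 4 w.p. 7/36, 5 w.p. 1/4, 6 w.p. 11/36
E[payout] = (1/36)·1 + (1/12)·2 + (5/36)·3 + (7/36)·4 + (1/4)·5 + (11/36)·6 = 161/36

161/36 dollars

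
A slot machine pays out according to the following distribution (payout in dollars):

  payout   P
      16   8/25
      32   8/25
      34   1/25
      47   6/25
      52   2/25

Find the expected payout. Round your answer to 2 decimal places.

E[X] = (8/25)·16 + (8/25)·32 + (1/25)·34 + (6/25)·47 + (2/25)·52
     = 804/25 ≈ 32.16

$32.16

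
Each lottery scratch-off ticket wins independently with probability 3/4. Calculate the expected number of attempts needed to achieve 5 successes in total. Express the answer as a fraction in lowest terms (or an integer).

By linearity (sum of 5 independent geometric waits), E[trials] = 5/p = 5/(3/4) = 20/3.

20/3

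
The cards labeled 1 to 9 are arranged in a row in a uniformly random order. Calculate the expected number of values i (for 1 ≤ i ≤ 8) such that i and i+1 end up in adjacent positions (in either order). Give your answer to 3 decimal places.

For each i ∈ {1,…,8}, let Xᵢ = 1 if i and i+1 are adjacent. P(Xᵢ=1) = 2·(9−1)!/9! = 2/9.
By linearity, E[ΣXᵢ] = (8)·(2/9) = 16/9.
≈ 1.778

1.778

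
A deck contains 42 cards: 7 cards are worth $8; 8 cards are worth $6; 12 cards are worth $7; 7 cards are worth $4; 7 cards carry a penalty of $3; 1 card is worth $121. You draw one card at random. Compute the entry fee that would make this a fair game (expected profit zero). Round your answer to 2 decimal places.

E[payout] = (7/42)·8 + (8/42)·6 + (12/42)·7 + (7/42)·4 + (7/42)·(-3) + (1/42)·121 = 158/21
Fair fee = E[payout] = 158/21 ≈ $7.52

$7.52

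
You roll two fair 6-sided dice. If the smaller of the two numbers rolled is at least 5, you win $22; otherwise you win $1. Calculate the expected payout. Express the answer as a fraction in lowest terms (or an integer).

E[payout] = (8/9)·1 + (1/9)·22 = 10/3

10/3 dollars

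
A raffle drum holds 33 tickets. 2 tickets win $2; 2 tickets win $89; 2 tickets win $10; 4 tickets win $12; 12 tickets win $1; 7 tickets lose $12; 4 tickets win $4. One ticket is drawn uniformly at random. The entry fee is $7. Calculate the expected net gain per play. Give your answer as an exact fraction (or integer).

E[payout] = (2/33)·2 + (2/33)·89 + (2/33)·10 + (4/33)·12 + (12/33)·1 + (7/33)·(-12) + (4/33)·4 = 194/33
Expected profit = 194/33 − 7 = -37/33

-37/33 dollars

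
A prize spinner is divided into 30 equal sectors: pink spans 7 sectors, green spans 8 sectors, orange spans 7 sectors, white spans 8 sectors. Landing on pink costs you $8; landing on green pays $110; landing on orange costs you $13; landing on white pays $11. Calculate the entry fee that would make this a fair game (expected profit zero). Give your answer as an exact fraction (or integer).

E[payout] = (7/30)·(-8) + (8/30)·110 + (7/30)·(-13) + (8/30)·11 = 821/30
Fair fee = E[payout] = 821/30

821/30 dollars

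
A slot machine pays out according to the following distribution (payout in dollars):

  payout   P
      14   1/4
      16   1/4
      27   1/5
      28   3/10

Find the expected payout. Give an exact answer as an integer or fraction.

E[X] = (1/4)·14 + (1/4)·16 + (1/5)·27 + (3/10)·28
     = 213/10

213/10 dollars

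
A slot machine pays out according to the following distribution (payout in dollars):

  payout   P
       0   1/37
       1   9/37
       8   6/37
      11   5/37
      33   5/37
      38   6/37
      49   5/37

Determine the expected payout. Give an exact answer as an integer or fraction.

750/37 dollars

E[X] = (1/37)·0 + (9/37)·1 + (6/37)·8 + (5/37)·11 + (5/37)·33 + (6/37)·38 + (5/37)·49
     = 750/37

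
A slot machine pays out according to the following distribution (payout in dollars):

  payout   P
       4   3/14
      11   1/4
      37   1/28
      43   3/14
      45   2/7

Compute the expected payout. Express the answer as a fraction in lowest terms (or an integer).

$27

E[X] = (3/14)·4 + (1/4)·11 + (1/28)·37 + (3/14)·43 + (2/7)·45
     = 27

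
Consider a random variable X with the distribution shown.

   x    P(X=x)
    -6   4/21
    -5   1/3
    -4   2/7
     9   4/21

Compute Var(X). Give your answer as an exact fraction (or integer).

13310/441

E[X] = (4/21)·(-6) + (1/3)·(-5) + (2/7)·(-4) + (4/21)·9 = -47/21
E[X²] = (4/21)·36 + (1/3)·25 + (2/7)·16 + (4/21)·81 = 739/21
Var(X) = 739/21 − (-47/21)² = 13310/441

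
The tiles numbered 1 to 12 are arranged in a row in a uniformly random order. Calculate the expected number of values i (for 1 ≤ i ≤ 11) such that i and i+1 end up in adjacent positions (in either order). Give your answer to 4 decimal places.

1.8333

For each i ∈ {1,…,11}, let Xᵢ = 1 if i and i+1 are adjacent. P(Xᵢ=1) = 2·(12−1)!/12! = 2/12.
By linearity, E[ΣXᵢ] = (11)·(2/12) = 11/6.
≈ 1.8333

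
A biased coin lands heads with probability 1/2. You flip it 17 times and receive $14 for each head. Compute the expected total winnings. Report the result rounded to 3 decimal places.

$119.000

E[#heads] = 17·1/2 = 17/2 (linearity over flips).
E[winnings] = 14·17/2 = 119.
≈ 119.000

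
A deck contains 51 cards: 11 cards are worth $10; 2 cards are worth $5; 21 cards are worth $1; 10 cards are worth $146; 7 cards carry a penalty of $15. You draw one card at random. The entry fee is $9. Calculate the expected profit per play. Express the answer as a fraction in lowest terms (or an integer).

61/3 dollars

E[payout] = (11/51)·10 + (2/51)·5 + (21/51)·1 + (10/51)·146 + (7/51)·(-15) = 88/3
Expected profit = 88/3 − 9 = 61/3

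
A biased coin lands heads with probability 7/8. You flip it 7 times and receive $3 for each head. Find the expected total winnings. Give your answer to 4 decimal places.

E[#heads] = 7·7/8 = 49/8 (linearity over flips).
E[winnings] = 3·49/8 = 147/8.
≈ 18.3750

$18.3750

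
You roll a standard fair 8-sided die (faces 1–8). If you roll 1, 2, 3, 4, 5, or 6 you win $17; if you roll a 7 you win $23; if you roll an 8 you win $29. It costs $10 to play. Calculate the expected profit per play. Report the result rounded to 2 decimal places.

E[payout] = (3/4)·17 + (1/8)·23 + (1/8)·29 = 77/4
Expected profit = 77/4 − 10 = 37/4 ≈ $9.25

$9.25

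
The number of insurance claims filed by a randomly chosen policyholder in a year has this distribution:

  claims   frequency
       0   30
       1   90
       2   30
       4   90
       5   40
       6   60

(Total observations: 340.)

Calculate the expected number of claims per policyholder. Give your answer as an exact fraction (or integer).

Total = 340, so P(claims=0) = 30/340, etc.
E[X] = (3/34)·0 + (9/34)·1 + (3/34)·2 + (9/34)·4 + (2/17)·5 + (3/17)·6
     = 107/34

107/34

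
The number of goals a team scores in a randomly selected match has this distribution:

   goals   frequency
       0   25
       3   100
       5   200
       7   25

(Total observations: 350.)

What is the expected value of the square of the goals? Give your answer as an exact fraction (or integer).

Total = 350, so P(goals=0) = 25/350, etc.
E[X²] = (1/14)·0 + (2/7)·9 + (4/7)·25 + (1/14)·49
     = 285/14

285/14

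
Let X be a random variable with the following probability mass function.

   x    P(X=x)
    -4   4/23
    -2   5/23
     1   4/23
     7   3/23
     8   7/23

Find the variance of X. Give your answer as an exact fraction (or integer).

12684/529

E[X] = (4/23)·(-4) + (5/23)·(-2) + (4/23)·1 + (3/23)·7 + (7/23)·8 = 55/23
E[X²] = (4/23)·16 + (5/23)·4 + (4/23)·1 + (3/23)·49 + (7/23)·64 = 683/23
Var(X) = 683/23 − (55/23)² = 12684/529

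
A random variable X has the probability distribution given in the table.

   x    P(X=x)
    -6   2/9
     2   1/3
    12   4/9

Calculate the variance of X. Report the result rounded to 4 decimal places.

51.5556

E[X] = (2/9)·(-6) + (1/3)·2 + (4/9)·12 = 14/3
E[X²] = (2/9)·36 + (1/3)·4 + (4/9)·144 = 220/3
Var(X) = 220/3 − (14/3)² = 464/9 ≈ 51.5556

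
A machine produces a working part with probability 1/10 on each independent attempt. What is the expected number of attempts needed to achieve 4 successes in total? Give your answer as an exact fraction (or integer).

40

By linearity (sum of 4 independent geometric waits), E[trials] = 4/p = 4/(1/10) = 40.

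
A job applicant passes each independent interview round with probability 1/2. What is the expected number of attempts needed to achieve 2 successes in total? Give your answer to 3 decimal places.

4.000

By linearity (sum of 2 independent geometric waits), E[trials] = 2/p = 2/(1/2) = 4.
≈ 4.000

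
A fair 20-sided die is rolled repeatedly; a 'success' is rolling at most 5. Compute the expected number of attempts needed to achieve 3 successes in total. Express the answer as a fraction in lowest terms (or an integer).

12

By linearity (sum of 3 independent geometric waits), E[trials] = 3/p = 3/(1/4) = 12.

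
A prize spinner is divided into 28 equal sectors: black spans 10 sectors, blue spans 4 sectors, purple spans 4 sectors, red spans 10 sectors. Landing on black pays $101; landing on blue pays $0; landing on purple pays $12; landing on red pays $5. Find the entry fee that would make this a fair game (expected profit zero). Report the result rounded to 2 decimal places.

$39.57

E[payout] = (10/28)·101 + (4/28)·0 + (4/28)·12 + (10/28)·5 = 277/7
Fair fee = E[payout] = 277/7 ≈ $39.57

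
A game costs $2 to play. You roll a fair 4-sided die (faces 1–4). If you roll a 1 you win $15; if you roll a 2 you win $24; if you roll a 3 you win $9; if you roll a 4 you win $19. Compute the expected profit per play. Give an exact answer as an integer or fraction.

59/4 dollars

E[payout] = (1/4)·9 + (1/4)·15 + (1/4)·19 + (1/4)·24 = 67/4
Expected profit = 67/4 − 2 = 59/4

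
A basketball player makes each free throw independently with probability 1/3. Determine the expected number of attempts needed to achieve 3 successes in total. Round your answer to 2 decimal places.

9.00

By linearity (sum of 3 independent geometric waits), E[trials] = 3/p = 3/(1/3) = 9.
≈ 9.00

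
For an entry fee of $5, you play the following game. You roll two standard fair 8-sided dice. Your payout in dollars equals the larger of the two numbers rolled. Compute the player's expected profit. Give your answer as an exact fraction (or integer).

Distribution of the larger of the two numbers rolled: 1 w.p. 1/64, 2 w.p. 3/64, 3 w.p. 5/64, 4 w.p. 7/64, 5 w.p. 9/64, 6 w.p. 11/64, …
E[payout] = (1/64)·1 + (3/64)·2 + (5/64)·3 + (7/64)·4 + (9/64)·5 + (11/64)·6 + (13/64)·7 + (15/64)·8 = 93/16
Expected profit = 93/16 − 5 = 13/16

13/16 dollars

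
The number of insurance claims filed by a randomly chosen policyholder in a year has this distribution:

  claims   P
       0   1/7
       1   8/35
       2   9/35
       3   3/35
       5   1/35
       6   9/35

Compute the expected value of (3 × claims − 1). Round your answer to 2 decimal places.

7.06

E[3x-1] = (1/7)·(-1) + (8/35)·2 + (9/35)·5 + (3/35)·8 + (1/35)·14 + (9/35)·17
     = 247/35 ≈ 7.06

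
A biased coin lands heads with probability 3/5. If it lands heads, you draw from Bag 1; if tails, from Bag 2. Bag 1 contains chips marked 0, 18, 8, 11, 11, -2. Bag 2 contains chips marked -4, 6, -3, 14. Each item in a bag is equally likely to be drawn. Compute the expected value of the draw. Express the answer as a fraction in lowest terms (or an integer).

E[X | Bag 1] = (0 + 18 + 8 + 11 + 11 − 2)/6 = 23/3
E[X | Bag 2] = (-4 + 6 − 3 + 14)/4 = 13/4
E[X] = (3/5)·23/3 + (2/5)·13/4 = 59/10

59/10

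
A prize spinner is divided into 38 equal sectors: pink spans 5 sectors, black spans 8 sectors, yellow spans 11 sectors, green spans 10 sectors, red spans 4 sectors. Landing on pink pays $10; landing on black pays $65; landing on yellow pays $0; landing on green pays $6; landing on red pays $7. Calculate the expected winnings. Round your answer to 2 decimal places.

E[payout] = (5/38)·10 + (8/38)·65 + (11/38)·0 + (10/38)·6 + (4/38)·7 = 329/19
≈ $17.32

$17.32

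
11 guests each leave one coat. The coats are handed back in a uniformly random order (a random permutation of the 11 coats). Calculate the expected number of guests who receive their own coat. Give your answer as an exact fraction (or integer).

1

Let Xᵢ = 1 if person i gets their own coat. For each i, P(Xᵢ=1) = 1/11.
By linearity of expectation, E[X₁+…+X_11] = 11·(1/11) = 1.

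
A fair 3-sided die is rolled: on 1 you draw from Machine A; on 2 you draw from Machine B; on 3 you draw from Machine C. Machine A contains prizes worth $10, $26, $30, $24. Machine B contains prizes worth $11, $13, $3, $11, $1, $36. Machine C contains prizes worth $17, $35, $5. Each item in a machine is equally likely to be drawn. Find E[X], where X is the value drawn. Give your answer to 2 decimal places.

$18.00

E[X | Machine A] = (10 + 26 + 30 + 24)/4 = 45/2
E[X | Machine B] = (11 + 13 + 3 + 11 + 1 + 36)/6 = 25/2
E[X | Machine C] = (17 + 35 + 5)/3 = 19
E[X] = (1/3)·45/2 + (1/3)·25/2 + (1/3)·19 = 18 ≈ 18.00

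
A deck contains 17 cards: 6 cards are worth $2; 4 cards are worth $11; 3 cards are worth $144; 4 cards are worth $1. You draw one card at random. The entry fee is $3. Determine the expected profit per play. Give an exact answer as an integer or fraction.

441/17 dollars

E[payout] = (6/17)·2 + (4/17)·11 + (3/17)·144 + (4/17)·1 = 492/17
Expected profit = 492/17 − 3 = 441/17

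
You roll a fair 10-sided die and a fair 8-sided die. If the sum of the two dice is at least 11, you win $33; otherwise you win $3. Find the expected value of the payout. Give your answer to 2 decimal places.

E[payout] = (11/20)·3 + (9/20)·33 = 33/2
≈ $16.50

$16.50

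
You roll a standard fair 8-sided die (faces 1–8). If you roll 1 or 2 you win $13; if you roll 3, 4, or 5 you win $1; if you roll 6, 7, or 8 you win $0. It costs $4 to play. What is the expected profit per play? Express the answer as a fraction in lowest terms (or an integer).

-3/8 dollars

E[payout] = (3/8)·0 + (3/8)·1 + (1/4)·13 = 29/8
Expected profit = 29/8 − 4 = -3/8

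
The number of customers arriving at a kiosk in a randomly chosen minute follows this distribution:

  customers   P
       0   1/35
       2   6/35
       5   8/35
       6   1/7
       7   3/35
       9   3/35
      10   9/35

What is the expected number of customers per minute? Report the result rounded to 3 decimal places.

E[X] = (1/35)·0 + (6/35)·2 + (8/35)·5 + (1/7)·6 + (3/35)·7 + (3/35)·9 + (9/35)·10
     = 44/7 ≈ 6.286

6.286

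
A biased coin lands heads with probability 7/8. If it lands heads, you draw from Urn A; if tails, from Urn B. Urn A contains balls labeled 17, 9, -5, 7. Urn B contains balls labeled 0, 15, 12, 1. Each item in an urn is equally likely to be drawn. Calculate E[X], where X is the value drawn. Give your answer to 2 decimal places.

7.00

E[X | Urn A] = (17 + 9 − 5 + 7)/4 = 7
E[X | Urn B] = (0 + 15 + 12 + 1)/4 = 7
E[X] = (7/8)·7 + (1/8)·7 = 7 ≈ 7.00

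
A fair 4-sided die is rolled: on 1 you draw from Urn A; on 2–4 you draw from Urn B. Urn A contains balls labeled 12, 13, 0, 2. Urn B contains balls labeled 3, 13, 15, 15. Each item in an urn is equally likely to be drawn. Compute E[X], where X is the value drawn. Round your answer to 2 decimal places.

E[X | Urn A] = (12 + 13 + 0 + 2)/4 = 27/4
E[X | Urn B] = (3 + 13 + 15 + 15)/4 = 23/2
E[X] = (1/4)·27/4 + (3/4)·23/2 = 165/16 ≈ 10.31

10.31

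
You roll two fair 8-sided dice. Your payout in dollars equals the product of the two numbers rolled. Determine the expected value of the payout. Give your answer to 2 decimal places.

Distribution of the product of the two numbers rolled: 1 w.p. 1/64, 2 w.p. 1/32, 3 w.p. 1/32, 4 w.p. 3/64, 5 w.p. 1/32, 6 w.p. 1/16, …
E[payout] = (1/64)·1 + (1/32)·2 + (1/32)·3 + (3/64)·4 + (1/32)·5 + (1/16)·6 + (1/32)·7 + (1/16)·8 + (1/64)·9 + (1/32)·10 + (1/16)·12 + (1/32)·14 + (1/32)·15 + (3/64)·16 + (1/32)·18 + (1/32)·20 + (1/32)·21 + (1/16)·24 + (1/64)·25 + (1/32)·28 + (1/32)·30 + (1/32)·32 + (1/32)·35 + (1/64)·36 + (1/32)·40 + (1/32)·42 + (1/32)·48 + (1/64)·49 + (1/32)·56 + (1/64)·64 = 81/4
≈ $20.25

$20.25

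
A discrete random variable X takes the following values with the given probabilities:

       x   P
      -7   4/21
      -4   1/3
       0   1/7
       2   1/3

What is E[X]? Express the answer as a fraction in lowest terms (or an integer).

E[X] = (4/21)·(-7) + (1/3)·(-4) + (1/7)·0 + (1/3)·2
     = -2

-2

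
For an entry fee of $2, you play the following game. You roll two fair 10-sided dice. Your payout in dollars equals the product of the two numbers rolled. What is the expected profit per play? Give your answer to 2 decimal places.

Distribution of the product of the two numbers rolled: 1 w.p. 1/100, 2 w.p. 1/50, 3 w.p. 1/50, 4 w.p. 3/100, 5 w.p. 1/50, 6 w.p. 1/25, …
E[payout] = (1/100)·1 + (1/50)·2 + (1/50)·3 + (3/100)·4 + (1/50)·5 + (1/25)·6 + (1/50)·7 + (1/25)·8 + (3/100)·9 + (1/25)·10 + (1/25)·12 + (1/50)·14 + (1/50)·15 + (3/100)·16 + (1/25)·18 + (1/25)·20 + (1/50)·21 + (1/25)·24 + (1/100)·25 + (1/50)·27 + (1/50)·28 + (1/25)·30 + (1/50)·32 + (1/50)·35 + (3/100)·36 + (1/25)·40 + (1/50)·42 + (1/50)·45 + (1/50)·48 + (1/100)·49 + (1/50)·50 + (1/50)·54 + (1/50)·56 + (1/50)·60 + (1/50)·63 + (1/100)·64 + (1/50)·70 + (1/50)·72 + (1/50)·80 + (1/100)·81 + (1/50)·90 + (1/100)·100 = 121/4
Expected profit = 121/4 − 2 = 113/4 ≈ $28.25

$28.25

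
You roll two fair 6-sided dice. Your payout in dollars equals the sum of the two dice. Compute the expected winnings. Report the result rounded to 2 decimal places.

$7.00

Distribution of the sum of the two dice: 2 w.p. 1/36, 3 w.p. 1/18, 4 w.p. 1/12, 5 w.p. 1/9, 6 w.p. 5/36, 7 w.p. 1/6, …
E[payout] = (1/36)·2 + (1/18)·3 + (1/12)·4 + (1/9)·5 + (5/36)·6 + (1/6)·7 + (5/36)·8 + (1/9)·9 + (1/12)·10 + (1/18)·11 + (1/36)·12 = 7
≈ $7.00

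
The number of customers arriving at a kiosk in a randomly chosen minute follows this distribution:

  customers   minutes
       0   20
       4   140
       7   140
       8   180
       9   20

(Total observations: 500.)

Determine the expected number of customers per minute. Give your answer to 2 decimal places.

Total = 500, so P(customers=0) = 20/500, etc.
E[X] = (1/25)·0 + (7/25)·4 + (7/25)·7 + (9/25)·8 + (1/25)·9
     = 158/25 ≈ 6.32

6.32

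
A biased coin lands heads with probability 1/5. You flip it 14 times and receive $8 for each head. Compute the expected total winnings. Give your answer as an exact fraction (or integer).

112/5 dollars

E[#heads] = 14·1/5 = 14/5 (linearity over flips).
E[winnings] = 8·14/5 = 112/5.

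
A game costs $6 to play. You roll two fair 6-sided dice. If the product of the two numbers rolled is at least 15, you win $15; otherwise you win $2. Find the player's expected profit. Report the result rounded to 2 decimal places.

E[payout] = (23/36)·2 + (13/36)·15 = 241/36
Expected profit = 241/36 − 6 = 25/36 ≈ $0.69

$0.69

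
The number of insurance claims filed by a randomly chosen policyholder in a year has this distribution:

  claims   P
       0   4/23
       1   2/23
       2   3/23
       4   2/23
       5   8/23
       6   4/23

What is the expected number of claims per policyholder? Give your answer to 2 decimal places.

E[X] = (4/23)·0 + (2/23)·1 + (3/23)·2 + (2/23)·4 + (8/23)·5 + (4/23)·6
     = 80/23 ≈ 3.48

3.48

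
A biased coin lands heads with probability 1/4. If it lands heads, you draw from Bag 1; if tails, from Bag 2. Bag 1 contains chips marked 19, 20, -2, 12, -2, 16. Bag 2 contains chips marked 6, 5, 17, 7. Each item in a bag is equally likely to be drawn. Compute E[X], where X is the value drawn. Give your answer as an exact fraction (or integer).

E[X | Bag 1] = (19 + 20 − 2 + 12 − 2 + 16)/6 = 21/2
E[X | Bag 2] = (6 + 5 + 17 + 7)/4 = 35/4
E[X] = (1/4)·21/2 + (3/4)·35/4 = 147/16

147/16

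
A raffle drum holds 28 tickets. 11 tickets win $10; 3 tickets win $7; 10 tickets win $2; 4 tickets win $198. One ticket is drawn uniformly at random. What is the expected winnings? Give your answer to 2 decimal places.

$33.68

E[payout] = (11/28)·10 + (3/28)·7 + (10/28)·2 + (4/28)·198 = 943/28
≈ $33.68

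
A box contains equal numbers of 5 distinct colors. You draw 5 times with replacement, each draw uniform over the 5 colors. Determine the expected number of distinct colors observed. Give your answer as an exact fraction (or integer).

Let Xⱼ=1 if type j appears at least once. P(Xⱼ=1) = 1 − ((5−1)/5)^5 = 2101/3125.
E[#distinct] = 5·2101/3125 = 2101/625.

2101/625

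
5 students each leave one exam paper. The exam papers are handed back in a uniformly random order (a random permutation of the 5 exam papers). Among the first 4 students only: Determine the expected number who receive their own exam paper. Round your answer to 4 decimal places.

0.8000

Let Xᵢ = 1 if person i gets their own exam paper. For each i, P(Xᵢ=1) = 1/5.
By linearity of expectation, E[X₁+…+X_4] = 4·(1/5) = 4/5.
≈ 0.8000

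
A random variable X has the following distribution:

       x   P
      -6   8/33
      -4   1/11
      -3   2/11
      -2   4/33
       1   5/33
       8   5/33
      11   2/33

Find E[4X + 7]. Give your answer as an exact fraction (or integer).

155/33

E[4x+7] = (8/33)·(-17) + (1/11)·(-9) + (2/11)·(-5) + (4/33)·(-1) + (5/33)·11 + (5/33)·39 + (2/33)·51
     = 155/33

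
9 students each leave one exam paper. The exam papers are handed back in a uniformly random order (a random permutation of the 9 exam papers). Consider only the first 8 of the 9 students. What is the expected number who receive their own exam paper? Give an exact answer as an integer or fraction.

8/9

Let Xᵢ = 1 if person i gets their own exam paper. For each i, P(Xᵢ=1) = 1/9.
By linearity of expectation, E[X₁+…+X_8] = 8·(1/9) = 8/9.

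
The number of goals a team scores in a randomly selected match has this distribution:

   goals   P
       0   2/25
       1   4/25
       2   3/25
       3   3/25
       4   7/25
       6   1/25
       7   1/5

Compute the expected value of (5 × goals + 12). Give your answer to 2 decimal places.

29.60

E[5x+12] = (2/25)·12 + (4/25)·17 + (3/25)·22 + (3/25)·27 + (7/25)·32 + (1/25)·42 + (1/5)·47
     = 148/5 ≈ 29.60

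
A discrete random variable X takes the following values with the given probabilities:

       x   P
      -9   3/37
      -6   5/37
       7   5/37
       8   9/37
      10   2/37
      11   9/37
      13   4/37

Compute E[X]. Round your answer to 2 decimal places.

E[X] = (3/37)·(-9) + (5/37)·(-6) + (5/37)·7 + (9/37)·8 + (2/37)·10 + (9/37)·11 + (4/37)·13
     = 221/37 ≈ 5.97

5.97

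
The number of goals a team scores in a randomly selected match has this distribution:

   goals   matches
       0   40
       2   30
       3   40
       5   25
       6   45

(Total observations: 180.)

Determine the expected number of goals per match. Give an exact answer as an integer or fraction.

Total = 180, so P(goals=0) = 40/180, etc.
E[X] = (2/9)·0 + (1/6)·2 + (2/9)·3 + (5/36)·5 + (1/4)·6
     = 115/36

115/36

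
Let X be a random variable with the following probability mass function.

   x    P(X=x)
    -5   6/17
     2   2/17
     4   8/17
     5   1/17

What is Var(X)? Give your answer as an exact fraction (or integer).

E[X] = (6/17)·(-5) + (2/17)·2 + (8/17)·4 + (1/17)·5 = 11/17
E[X²] = (6/17)·25 + (2/17)·4 + (8/17)·16 + (1/17)·25 = 311/17
Var(X) = 311/17 − (11/17)² = 5166/289

5166/289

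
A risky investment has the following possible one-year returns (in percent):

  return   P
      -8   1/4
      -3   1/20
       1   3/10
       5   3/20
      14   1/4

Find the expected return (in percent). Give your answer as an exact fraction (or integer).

E[X] = (1/4)·(-8) + (1/20)·(-3) + (3/10)·1 + (3/20)·5 + (1/4)·14
     = 12/5

12/5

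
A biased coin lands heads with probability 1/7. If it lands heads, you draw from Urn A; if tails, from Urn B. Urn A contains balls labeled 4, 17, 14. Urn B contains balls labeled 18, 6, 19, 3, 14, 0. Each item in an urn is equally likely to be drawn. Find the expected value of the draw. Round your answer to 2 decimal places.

10.24

E[X | Urn A] = (4 + 17 + 14)/3 = 35/3
E[X | Urn B] = (18 + 6 + 19 + 3 + 14 + 0)/6 = 10
E[X] = (1/7)·35/3 + (6/7)·10 = 215/21 ≈ 10.24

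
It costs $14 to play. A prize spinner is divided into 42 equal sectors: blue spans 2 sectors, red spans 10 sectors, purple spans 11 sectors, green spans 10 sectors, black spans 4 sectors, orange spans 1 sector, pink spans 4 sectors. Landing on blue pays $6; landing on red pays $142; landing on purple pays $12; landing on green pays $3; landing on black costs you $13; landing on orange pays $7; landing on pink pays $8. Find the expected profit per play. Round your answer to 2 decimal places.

E[payout] = (2/42)·6 + (10/42)·142 + (11/42)·12 + (10/42)·3 + (4/42)·(-13) + (1/42)·7 + (4/42)·8 = 527/14
Expected profit = 527/14 − 14 = 331/14 ≈ $23.64

$23.64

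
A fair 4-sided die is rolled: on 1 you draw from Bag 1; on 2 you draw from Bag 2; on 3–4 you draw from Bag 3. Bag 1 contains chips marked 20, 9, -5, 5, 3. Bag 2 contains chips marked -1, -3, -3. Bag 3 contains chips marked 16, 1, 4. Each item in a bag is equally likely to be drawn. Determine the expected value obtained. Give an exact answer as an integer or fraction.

E[X | Bag 1] = (20 + 9 − 5 + 5 + 3)/5 = 32/5
E[X | Bag 2] = (-1 − 3 − 3)/3 = -7/3
E[X | Bag 3] = (16 + 1 + 4)/3 = 7
E[X] = (1/4)·32/5 + (1/4)·(-7/3) + (1/2)·7 = 271/60

271/60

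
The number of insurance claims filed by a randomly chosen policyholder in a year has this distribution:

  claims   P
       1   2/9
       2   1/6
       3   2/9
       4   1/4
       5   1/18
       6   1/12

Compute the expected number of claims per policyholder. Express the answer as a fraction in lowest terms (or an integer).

E[X] = (2/9)·1 + (1/6)·2 + (2/9)·3 + (1/4)·4 + (1/18)·5 + (1/12)·6
     = 3

3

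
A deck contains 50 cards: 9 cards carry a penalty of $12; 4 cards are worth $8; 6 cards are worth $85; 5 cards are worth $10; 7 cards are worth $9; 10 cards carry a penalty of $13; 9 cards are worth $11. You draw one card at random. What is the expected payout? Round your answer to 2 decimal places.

$10.32

E[payout] = (9/50)·(-12) + (4/50)·8 + (6/50)·85 + (5/50)·10 + (7/50)·9 + (10/50)·(-13) + (9/50)·11 = 258/25
≈ $10.32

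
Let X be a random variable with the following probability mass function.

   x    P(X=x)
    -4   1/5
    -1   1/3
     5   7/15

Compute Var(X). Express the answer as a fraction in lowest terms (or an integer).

E[X] = (1/5)·(-4) + (1/3)·(-1) + (7/15)·5 = 6/5
E[X²] = (1/5)·16 + (1/3)·1 + (7/15)·25 = 76/5
Var(X) = 76/5 − (6/5)² = 344/25

344/25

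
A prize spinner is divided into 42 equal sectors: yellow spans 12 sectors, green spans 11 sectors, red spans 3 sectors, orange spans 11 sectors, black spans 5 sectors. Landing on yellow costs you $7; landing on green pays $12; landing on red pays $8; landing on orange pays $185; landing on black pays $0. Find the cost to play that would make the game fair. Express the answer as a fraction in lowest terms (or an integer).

E[payout] = (12/42)·(-7) + (11/42)·12 + (3/42)·8 + (11/42)·185 + (5/42)·0 = 301/6
Fair fee = E[payout] = 301/6

301/6 dollars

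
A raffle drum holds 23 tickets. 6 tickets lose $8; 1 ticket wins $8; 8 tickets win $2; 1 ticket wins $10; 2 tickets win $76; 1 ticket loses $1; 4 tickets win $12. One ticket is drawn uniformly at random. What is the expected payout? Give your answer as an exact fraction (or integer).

E[payout] = (6/23)·(-8) + (1/23)·8 + (8/23)·2 + (1/23)·10 + (2/23)·76 + (1/23)·(-1) + (4/23)·12 = 185/23

185/23 dollars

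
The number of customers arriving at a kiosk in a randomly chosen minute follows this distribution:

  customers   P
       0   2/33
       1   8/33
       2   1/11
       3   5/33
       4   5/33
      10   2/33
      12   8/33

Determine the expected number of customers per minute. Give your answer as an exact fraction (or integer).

E[X] = (2/33)·0 + (8/33)·1 + (1/11)·2 + (5/33)·3 + (5/33)·4 + (2/33)·10 + (8/33)·12
     = 5

5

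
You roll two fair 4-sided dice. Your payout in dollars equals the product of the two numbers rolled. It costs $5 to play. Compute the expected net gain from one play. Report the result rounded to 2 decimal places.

$1.25

Distribution of the product of the two numbers rolled: 1 w.p. 1/16, 2 w.p. 1/8, 3 w.p. 1/8, 4 w.p. 3/16, 6 w.p. 1/8, 8 w.p. 1/8, …
E[payout] = (1/16)·1 + (1/8)·2 + (1/8)·3 + (3/16)·4 + (1/8)·6 + (1/8)·8 + (1/16)·9 + (1/8)·12 + (1/16)·16 = 25/4
Expected profit = 25/4 − 5 = 5/4 ≈ $1.25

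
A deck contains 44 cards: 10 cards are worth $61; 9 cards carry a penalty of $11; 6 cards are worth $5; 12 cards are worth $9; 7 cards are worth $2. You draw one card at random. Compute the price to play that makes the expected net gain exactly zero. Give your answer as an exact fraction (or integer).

663/44 dollars

E[payout] = (10/44)·61 + (9/44)·(-11) + (6/44)·5 + (12/44)·9 + (7/44)·2 = 663/44
Fair fee = E[payout] = 663/44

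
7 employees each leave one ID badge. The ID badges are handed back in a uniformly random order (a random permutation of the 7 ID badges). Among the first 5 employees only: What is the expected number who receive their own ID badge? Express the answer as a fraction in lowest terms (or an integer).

5/7

Let Xᵢ = 1 if person i gets their own ID badge. For each i, P(Xᵢ=1) = 1/7.
By linearity of expectation, E[X₁+…+X_5] = 5·(1/7) = 5/7.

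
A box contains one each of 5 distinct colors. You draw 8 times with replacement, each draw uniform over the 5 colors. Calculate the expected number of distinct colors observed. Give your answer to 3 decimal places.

4.161

Let Xⱼ=1 if type j appears at least once. P(Xⱼ=1) = 1 − ((5−1)/5)^8 = 325089/390625.
E[#distinct] = 5·325089/390625 = 325089/78125.
≈ 4.161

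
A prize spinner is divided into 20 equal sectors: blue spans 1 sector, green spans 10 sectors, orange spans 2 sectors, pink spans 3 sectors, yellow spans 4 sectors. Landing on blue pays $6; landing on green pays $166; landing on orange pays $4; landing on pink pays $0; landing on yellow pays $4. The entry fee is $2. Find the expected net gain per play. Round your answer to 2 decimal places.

E[payout] = (1/20)·6 + (10/20)·166 + (2/20)·4 + (3/20)·0 + (4/20)·4 = 169/2
Expected profit = 169/2 − 2 = 165/2 ≈ $82.50

$82.50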